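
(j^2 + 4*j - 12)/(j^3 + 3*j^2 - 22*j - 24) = (j - 2)/(j^2 - 3*j - 4)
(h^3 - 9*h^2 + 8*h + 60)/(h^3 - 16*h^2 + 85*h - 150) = (h + 2)/(h - 5)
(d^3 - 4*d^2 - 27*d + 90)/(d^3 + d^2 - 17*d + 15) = (d - 6)/(d - 1)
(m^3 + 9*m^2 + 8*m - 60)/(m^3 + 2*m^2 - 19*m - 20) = (m^2 + 4*m - 12)/(m^2 - 3*m - 4)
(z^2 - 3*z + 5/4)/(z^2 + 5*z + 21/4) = (4*z^2 - 12*z + 5)/(4*z^2 + 20*z + 21)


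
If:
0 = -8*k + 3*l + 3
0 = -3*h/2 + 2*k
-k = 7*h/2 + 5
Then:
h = -20/17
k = -15/17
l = -57/17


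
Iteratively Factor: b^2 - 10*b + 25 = (b - 5)*(b - 5)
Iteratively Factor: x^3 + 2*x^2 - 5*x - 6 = (x + 3)*(x^2 - x - 2) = (x + 1)*(x + 3)*(x - 2)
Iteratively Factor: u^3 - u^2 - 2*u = (u + 1)*(u^2 - 2*u) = u*(u + 1)*(u - 2)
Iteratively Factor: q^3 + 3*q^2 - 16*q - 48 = (q + 3)*(q^2 - 16) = (q - 4)*(q + 3)*(q + 4)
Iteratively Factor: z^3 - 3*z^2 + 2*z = (z)*(z^2 - 3*z + 2) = z*(z - 2)*(z - 1)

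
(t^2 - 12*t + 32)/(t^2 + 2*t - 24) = (t - 8)/(t + 6)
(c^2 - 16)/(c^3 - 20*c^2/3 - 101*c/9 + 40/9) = 9*(c^2 - 16)/(9*c^3 - 60*c^2 - 101*c + 40)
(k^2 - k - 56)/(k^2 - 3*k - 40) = (k + 7)/(k + 5)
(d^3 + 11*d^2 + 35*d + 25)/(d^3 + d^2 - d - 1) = (d^2 + 10*d + 25)/(d^2 - 1)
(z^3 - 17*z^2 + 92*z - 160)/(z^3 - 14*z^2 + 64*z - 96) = (z^2 - 13*z + 40)/(z^2 - 10*z + 24)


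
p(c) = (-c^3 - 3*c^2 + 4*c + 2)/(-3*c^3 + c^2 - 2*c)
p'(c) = (-3*c^2 - 6*c + 4)/(-3*c^3 + c^2 - 2*c) + (9*c^2 - 2*c + 2)*(-c^3 - 3*c^2 + 4*c + 2)/(-3*c^3 + c^2 - 2*c)^2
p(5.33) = 0.49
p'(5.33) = -0.02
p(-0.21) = 2.11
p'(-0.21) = 22.50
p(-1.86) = -0.35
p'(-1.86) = -0.31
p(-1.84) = -0.36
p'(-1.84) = -0.32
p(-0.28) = 0.95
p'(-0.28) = 12.12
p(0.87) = -0.86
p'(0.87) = 3.24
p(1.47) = 0.17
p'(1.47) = 0.79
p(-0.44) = -0.19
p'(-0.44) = 3.89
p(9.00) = 0.44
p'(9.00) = -0.00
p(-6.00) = 0.12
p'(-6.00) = -0.04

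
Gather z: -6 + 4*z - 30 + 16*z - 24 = 20*z - 60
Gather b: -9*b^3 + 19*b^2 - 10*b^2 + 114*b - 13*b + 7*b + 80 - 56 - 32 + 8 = -9*b^3 + 9*b^2 + 108*b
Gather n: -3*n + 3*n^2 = 3*n^2 - 3*n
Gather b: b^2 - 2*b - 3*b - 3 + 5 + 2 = b^2 - 5*b + 4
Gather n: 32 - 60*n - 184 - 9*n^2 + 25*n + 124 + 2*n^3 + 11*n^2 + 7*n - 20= 2*n^3 + 2*n^2 - 28*n - 48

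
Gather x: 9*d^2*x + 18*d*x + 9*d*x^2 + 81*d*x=9*d*x^2 + x*(9*d^2 + 99*d)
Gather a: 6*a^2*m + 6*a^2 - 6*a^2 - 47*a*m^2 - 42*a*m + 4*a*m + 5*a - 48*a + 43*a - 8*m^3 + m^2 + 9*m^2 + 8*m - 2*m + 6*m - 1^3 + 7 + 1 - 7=6*a^2*m + a*(-47*m^2 - 38*m) - 8*m^3 + 10*m^2 + 12*m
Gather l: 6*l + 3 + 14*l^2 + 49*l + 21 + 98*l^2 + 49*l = 112*l^2 + 104*l + 24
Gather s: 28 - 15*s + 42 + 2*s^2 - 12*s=2*s^2 - 27*s + 70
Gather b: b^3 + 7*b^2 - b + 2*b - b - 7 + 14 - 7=b^3 + 7*b^2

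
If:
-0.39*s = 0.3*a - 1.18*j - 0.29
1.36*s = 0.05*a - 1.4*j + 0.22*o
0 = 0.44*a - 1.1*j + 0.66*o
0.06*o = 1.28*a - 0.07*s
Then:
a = -0.01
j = -0.20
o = -0.32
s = 0.15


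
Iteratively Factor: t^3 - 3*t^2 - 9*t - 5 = (t - 5)*(t^2 + 2*t + 1) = (t - 5)*(t + 1)*(t + 1)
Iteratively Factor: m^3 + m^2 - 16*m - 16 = (m + 1)*(m^2 - 16) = (m + 1)*(m + 4)*(m - 4)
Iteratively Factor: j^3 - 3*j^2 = (j)*(j^2 - 3*j) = j*(j - 3)*(j)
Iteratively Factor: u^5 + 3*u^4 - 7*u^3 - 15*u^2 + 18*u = (u + 3)*(u^4 - 7*u^2 + 6*u) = u*(u + 3)*(u^3 - 7*u + 6) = u*(u - 1)*(u + 3)*(u^2 + u - 6) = u*(u - 2)*(u - 1)*(u + 3)*(u + 3)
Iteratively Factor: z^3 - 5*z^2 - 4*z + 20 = (z + 2)*(z^2 - 7*z + 10) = (z - 2)*(z + 2)*(z - 5)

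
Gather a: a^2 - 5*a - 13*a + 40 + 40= a^2 - 18*a + 80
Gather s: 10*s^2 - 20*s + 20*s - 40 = 10*s^2 - 40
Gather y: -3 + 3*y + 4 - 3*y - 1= 0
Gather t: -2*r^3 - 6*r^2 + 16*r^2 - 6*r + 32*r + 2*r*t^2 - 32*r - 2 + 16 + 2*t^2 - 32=-2*r^3 + 10*r^2 - 6*r + t^2*(2*r + 2) - 18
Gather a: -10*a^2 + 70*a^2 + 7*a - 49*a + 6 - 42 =60*a^2 - 42*a - 36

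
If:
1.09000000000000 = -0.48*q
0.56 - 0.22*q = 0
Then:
No Solution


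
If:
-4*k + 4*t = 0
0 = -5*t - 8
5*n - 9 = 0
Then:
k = -8/5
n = 9/5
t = -8/5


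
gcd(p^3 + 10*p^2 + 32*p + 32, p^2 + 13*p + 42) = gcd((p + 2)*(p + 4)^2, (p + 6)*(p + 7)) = 1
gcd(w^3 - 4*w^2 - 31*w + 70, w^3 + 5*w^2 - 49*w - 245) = w^2 - 2*w - 35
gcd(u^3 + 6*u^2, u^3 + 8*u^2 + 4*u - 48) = u + 6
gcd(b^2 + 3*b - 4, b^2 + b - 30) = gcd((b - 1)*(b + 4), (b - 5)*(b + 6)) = 1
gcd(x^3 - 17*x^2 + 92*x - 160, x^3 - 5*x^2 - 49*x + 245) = x - 5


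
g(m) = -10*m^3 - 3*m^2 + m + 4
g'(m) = -30*m^2 - 6*m + 1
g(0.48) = 2.68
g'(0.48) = -8.79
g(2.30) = -131.24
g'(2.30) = -171.50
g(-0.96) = 9.12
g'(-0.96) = -20.89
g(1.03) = -9.08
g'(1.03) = -37.01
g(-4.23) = 702.96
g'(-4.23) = -510.41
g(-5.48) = 1554.09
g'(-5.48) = -867.03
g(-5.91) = 1957.56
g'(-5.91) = -1011.38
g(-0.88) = 7.61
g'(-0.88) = -16.95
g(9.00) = -7520.00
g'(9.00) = -2483.00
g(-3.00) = 244.00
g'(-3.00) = -251.00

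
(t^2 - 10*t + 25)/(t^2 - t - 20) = (t - 5)/(t + 4)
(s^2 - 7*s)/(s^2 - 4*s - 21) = s/(s + 3)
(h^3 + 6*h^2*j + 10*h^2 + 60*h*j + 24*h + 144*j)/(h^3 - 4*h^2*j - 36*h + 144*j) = (h^2 + 6*h*j + 4*h + 24*j)/(h^2 - 4*h*j - 6*h + 24*j)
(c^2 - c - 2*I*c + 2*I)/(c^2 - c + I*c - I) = (c - 2*I)/(c + I)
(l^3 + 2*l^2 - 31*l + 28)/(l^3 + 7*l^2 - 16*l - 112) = (l - 1)/(l + 4)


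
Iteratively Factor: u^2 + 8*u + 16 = (u + 4)*(u + 4)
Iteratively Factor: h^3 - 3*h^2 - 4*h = (h + 1)*(h^2 - 4*h) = h*(h + 1)*(h - 4)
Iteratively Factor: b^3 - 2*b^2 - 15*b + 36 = (b - 3)*(b^2 + b - 12) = (b - 3)*(b + 4)*(b - 3)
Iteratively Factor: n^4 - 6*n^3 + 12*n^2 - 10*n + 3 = (n - 1)*(n^3 - 5*n^2 + 7*n - 3) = (n - 1)^2*(n^2 - 4*n + 3) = (n - 1)^3*(n - 3)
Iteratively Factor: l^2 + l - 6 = (l - 2)*(l + 3)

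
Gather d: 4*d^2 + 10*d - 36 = 4*d^2 + 10*d - 36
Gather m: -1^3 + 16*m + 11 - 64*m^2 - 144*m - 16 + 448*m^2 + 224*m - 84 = 384*m^2 + 96*m - 90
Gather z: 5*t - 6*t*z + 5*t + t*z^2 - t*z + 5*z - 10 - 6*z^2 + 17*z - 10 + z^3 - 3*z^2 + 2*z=10*t + z^3 + z^2*(t - 9) + z*(24 - 7*t) - 20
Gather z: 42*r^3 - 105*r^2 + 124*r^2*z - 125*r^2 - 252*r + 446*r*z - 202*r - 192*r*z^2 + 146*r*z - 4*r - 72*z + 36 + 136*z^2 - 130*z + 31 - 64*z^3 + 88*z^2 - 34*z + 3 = 42*r^3 - 230*r^2 - 458*r - 64*z^3 + z^2*(224 - 192*r) + z*(124*r^2 + 592*r - 236) + 70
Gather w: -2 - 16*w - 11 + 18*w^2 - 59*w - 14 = 18*w^2 - 75*w - 27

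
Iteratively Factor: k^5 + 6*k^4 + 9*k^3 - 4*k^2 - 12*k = (k + 2)*(k^4 + 4*k^3 + k^2 - 6*k) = (k - 1)*(k + 2)*(k^3 + 5*k^2 + 6*k) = (k - 1)*(k + 2)^2*(k^2 + 3*k) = (k - 1)*(k + 2)^2*(k + 3)*(k)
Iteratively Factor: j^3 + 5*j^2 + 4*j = (j + 4)*(j^2 + j) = (j + 1)*(j + 4)*(j)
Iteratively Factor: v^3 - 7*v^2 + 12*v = (v - 4)*(v^2 - 3*v) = v*(v - 4)*(v - 3)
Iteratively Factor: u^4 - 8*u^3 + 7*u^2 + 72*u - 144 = (u - 4)*(u^3 - 4*u^2 - 9*u + 36) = (u - 4)*(u - 3)*(u^2 - u - 12) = (u - 4)^2*(u - 3)*(u + 3)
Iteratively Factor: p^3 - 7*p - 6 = (p - 3)*(p^2 + 3*p + 2) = (p - 3)*(p + 1)*(p + 2)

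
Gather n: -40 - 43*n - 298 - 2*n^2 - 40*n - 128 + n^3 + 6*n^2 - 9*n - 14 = n^3 + 4*n^2 - 92*n - 480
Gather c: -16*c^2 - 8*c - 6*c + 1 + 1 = -16*c^2 - 14*c + 2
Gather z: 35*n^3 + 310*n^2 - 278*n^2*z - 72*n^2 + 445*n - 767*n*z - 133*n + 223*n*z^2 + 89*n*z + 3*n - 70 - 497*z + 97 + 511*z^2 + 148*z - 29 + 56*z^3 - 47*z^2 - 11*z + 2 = 35*n^3 + 238*n^2 + 315*n + 56*z^3 + z^2*(223*n + 464) + z*(-278*n^2 - 678*n - 360)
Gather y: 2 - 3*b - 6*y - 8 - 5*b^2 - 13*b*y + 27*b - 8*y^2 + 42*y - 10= -5*b^2 + 24*b - 8*y^2 + y*(36 - 13*b) - 16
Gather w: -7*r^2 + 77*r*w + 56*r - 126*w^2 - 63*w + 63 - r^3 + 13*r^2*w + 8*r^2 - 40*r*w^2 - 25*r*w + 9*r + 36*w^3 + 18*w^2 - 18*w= -r^3 + r^2 + 65*r + 36*w^3 + w^2*(-40*r - 108) + w*(13*r^2 + 52*r - 81) + 63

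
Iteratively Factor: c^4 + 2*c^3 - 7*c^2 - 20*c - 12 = (c + 1)*(c^3 + c^2 - 8*c - 12) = (c - 3)*(c + 1)*(c^2 + 4*c + 4) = (c - 3)*(c + 1)*(c + 2)*(c + 2)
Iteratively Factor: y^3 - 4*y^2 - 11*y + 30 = (y + 3)*(y^2 - 7*y + 10) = (y - 5)*(y + 3)*(y - 2)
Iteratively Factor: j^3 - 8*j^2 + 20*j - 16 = (j - 2)*(j^2 - 6*j + 8) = (j - 4)*(j - 2)*(j - 2)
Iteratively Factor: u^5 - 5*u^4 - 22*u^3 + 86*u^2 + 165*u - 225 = (u + 3)*(u^4 - 8*u^3 + 2*u^2 + 80*u - 75) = (u - 5)*(u + 3)*(u^3 - 3*u^2 - 13*u + 15) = (u - 5)*(u - 1)*(u + 3)*(u^2 - 2*u - 15) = (u - 5)^2*(u - 1)*(u + 3)*(u + 3)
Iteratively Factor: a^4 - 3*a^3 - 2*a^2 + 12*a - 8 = (a - 1)*(a^3 - 2*a^2 - 4*a + 8) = (a - 2)*(a - 1)*(a^2 - 4) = (a - 2)*(a - 1)*(a + 2)*(a - 2)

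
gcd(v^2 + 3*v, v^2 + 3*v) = v^2 + 3*v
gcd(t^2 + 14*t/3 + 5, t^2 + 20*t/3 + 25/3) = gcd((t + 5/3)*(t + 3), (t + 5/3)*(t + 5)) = t + 5/3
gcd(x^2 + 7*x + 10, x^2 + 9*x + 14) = x + 2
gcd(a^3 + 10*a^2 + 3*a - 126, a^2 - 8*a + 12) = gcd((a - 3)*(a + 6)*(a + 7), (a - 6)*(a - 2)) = 1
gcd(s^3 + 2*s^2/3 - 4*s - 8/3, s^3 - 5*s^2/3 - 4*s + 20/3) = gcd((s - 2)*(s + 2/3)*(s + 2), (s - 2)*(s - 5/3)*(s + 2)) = s^2 - 4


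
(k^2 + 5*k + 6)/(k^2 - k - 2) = (k^2 + 5*k + 6)/(k^2 - k - 2)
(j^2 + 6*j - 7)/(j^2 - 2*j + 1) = (j + 7)/(j - 1)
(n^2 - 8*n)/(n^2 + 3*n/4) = 4*(n - 8)/(4*n + 3)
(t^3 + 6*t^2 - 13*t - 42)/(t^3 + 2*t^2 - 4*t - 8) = (t^2 + 4*t - 21)/(t^2 - 4)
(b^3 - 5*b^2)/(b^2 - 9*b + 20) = b^2/(b - 4)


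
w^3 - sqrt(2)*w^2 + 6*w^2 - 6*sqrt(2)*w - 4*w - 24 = (w + 6)*(w - 2*sqrt(2))*(w + sqrt(2))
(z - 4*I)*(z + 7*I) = z^2 + 3*I*z + 28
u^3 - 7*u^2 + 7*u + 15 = (u - 5)*(u - 3)*(u + 1)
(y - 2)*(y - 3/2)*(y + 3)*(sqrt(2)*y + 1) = sqrt(2)*y^4 - sqrt(2)*y^3/2 + y^3 - 15*sqrt(2)*y^2/2 - y^2/2 - 15*y/2 + 9*sqrt(2)*y + 9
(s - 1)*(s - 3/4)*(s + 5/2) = s^3 + 3*s^2/4 - 29*s/8 + 15/8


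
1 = 1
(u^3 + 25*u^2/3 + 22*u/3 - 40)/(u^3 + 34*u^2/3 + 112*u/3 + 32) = (3*u - 5)/(3*u + 4)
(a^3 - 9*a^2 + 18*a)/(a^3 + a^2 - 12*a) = (a - 6)/(a + 4)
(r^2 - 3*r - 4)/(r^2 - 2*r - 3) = (r - 4)/(r - 3)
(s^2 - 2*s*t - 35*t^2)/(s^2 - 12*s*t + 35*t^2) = (s + 5*t)/(s - 5*t)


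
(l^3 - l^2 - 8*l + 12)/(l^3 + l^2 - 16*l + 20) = (l + 3)/(l + 5)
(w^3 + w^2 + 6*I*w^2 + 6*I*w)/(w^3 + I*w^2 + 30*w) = (w + 1)/(w - 5*I)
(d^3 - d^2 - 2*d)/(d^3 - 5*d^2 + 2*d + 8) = d/(d - 4)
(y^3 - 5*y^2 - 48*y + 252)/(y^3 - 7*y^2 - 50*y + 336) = (y - 6)/(y - 8)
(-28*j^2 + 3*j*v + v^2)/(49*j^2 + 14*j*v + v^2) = (-4*j + v)/(7*j + v)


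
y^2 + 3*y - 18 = (y - 3)*(y + 6)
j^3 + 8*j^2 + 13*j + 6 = (j + 1)^2*(j + 6)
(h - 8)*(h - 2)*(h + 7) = h^3 - 3*h^2 - 54*h + 112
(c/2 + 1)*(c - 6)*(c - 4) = c^3/2 - 4*c^2 + 2*c + 24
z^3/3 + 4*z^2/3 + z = z*(z/3 + 1)*(z + 1)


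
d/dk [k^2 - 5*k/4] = 2*k - 5/4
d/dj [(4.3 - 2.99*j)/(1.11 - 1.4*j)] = (3.78154*j - 2.998221)/(1.4*j - 1.11)^3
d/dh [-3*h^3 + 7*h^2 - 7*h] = -9*h^2 + 14*h - 7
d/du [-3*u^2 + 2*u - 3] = 2 - 6*u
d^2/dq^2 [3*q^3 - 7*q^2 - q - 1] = 18*q - 14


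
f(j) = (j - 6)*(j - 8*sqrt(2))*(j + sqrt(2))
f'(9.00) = 0.21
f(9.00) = -72.29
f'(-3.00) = 165.79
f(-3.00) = -204.29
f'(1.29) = 7.37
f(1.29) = 127.67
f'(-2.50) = 141.64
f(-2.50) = -127.49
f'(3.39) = -29.93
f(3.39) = 99.36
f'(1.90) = -6.19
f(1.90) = 127.92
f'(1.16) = 10.55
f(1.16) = 126.51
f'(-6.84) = 401.26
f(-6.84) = -1264.72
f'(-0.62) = 64.27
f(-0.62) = 62.74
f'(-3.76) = 205.37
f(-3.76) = -345.11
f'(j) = (j - 6)*(j - 8*sqrt(2)) + (j - 6)*(j + sqrt(2)) + (j - 8*sqrt(2))*(j + sqrt(2))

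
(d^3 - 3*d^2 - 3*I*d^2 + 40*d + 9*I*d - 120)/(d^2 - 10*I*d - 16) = (d^2 + d*(-3 + 5*I) - 15*I)/(d - 2*I)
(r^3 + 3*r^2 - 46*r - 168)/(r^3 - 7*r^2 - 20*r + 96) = (r^2 - r - 42)/(r^2 - 11*r + 24)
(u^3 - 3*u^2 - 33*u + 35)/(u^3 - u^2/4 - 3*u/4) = 4*(u^2 - 2*u - 35)/(u*(4*u + 3))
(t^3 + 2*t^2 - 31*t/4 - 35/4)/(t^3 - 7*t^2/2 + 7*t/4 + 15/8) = 2*(2*t^2 + 9*t + 7)/(4*t^2 - 4*t - 3)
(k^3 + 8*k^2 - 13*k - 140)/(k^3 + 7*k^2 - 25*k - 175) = (k - 4)/(k - 5)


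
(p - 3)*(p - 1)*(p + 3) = p^3 - p^2 - 9*p + 9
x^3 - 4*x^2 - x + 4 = (x - 4)*(x - 1)*(x + 1)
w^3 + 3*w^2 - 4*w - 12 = (w - 2)*(w + 2)*(w + 3)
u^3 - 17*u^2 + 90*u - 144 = (u - 8)*(u - 6)*(u - 3)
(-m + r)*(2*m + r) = -2*m^2 + m*r + r^2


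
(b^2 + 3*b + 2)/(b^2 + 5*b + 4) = (b + 2)/(b + 4)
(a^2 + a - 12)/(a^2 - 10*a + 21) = (a + 4)/(a - 7)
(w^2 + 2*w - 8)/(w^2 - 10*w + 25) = (w^2 + 2*w - 8)/(w^2 - 10*w + 25)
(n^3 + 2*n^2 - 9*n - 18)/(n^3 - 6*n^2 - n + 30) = (n + 3)/(n - 5)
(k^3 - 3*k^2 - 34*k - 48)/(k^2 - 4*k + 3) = (k^3 - 3*k^2 - 34*k - 48)/(k^2 - 4*k + 3)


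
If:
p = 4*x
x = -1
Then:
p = -4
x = -1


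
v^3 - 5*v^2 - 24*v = v*(v - 8)*(v + 3)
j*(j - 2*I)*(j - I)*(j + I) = j^4 - 2*I*j^3 + j^2 - 2*I*j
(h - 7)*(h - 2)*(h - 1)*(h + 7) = h^4 - 3*h^3 - 47*h^2 + 147*h - 98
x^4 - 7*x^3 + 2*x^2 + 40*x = x*(x - 5)*(x - 4)*(x + 2)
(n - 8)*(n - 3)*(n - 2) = n^3 - 13*n^2 + 46*n - 48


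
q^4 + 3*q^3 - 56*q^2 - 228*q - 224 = (q - 8)*(q + 2)^2*(q + 7)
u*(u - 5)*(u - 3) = u^3 - 8*u^2 + 15*u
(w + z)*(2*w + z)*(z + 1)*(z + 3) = 2*w^2*z^2 + 8*w^2*z + 6*w^2 + 3*w*z^3 + 12*w*z^2 + 9*w*z + z^4 + 4*z^3 + 3*z^2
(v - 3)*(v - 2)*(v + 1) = v^3 - 4*v^2 + v + 6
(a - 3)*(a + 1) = a^2 - 2*a - 3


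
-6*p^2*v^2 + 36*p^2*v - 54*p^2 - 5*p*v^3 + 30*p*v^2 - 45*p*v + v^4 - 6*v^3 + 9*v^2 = (-6*p + v)*(p + v)*(v - 3)^2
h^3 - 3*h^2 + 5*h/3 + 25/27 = (h - 5/3)^2*(h + 1/3)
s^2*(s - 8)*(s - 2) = s^4 - 10*s^3 + 16*s^2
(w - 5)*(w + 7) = w^2 + 2*w - 35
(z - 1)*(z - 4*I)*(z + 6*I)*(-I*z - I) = -I*z^4 + 2*z^3 - 23*I*z^2 - 2*z + 24*I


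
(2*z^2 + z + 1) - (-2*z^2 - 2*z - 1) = 4*z^2 + 3*z + 2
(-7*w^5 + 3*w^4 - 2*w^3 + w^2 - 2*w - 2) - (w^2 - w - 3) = -7*w^5 + 3*w^4 - 2*w^3 - w + 1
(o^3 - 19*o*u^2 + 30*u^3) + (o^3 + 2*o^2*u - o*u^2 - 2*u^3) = 2*o^3 + 2*o^2*u - 20*o*u^2 + 28*u^3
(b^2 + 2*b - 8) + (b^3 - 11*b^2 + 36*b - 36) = b^3 - 10*b^2 + 38*b - 44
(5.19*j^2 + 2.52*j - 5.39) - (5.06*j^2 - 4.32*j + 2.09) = 0.130000000000001*j^2 + 6.84*j - 7.48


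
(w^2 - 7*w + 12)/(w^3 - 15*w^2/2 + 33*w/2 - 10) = 2*(w - 3)/(2*w^2 - 7*w + 5)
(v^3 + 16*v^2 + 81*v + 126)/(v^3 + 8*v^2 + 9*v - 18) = (v + 7)/(v - 1)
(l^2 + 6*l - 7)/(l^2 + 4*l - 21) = (l - 1)/(l - 3)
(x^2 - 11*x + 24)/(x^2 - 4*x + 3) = (x - 8)/(x - 1)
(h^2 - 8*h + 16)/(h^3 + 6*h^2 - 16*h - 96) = (h - 4)/(h^2 + 10*h + 24)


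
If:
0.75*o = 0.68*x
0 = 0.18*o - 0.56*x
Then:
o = 0.00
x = 0.00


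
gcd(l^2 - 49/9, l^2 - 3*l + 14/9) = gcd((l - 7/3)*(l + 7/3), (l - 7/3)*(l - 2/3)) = l - 7/3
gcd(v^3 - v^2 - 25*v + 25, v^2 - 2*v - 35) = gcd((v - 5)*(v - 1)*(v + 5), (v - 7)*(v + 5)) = v + 5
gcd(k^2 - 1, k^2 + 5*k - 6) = k - 1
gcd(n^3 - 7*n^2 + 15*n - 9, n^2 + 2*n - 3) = n - 1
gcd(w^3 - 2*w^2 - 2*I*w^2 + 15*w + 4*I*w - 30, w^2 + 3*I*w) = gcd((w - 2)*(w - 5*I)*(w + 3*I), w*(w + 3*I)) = w + 3*I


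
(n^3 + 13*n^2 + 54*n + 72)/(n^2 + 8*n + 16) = (n^2 + 9*n + 18)/(n + 4)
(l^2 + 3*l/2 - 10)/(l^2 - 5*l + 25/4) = 2*(l + 4)/(2*l - 5)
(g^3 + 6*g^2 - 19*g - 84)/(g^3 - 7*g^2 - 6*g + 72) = (g + 7)/(g - 6)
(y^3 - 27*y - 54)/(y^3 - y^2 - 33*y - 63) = (y - 6)/(y - 7)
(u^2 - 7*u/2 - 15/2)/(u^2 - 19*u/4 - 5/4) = 2*(2*u + 3)/(4*u + 1)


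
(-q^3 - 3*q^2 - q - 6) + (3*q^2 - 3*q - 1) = -q^3 - 4*q - 7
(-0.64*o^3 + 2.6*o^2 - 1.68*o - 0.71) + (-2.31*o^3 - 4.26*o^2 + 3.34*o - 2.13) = -2.95*o^3 - 1.66*o^2 + 1.66*o - 2.84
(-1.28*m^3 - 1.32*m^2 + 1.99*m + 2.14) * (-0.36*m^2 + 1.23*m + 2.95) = 0.4608*m^5 - 1.0992*m^4 - 6.116*m^3 - 2.2167*m^2 + 8.5027*m + 6.313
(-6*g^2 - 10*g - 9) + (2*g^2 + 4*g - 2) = -4*g^2 - 6*g - 11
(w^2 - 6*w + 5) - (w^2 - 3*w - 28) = 33 - 3*w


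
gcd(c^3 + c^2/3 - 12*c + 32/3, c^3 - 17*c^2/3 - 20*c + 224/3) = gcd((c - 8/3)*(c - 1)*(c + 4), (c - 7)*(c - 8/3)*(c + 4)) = c^2 + 4*c/3 - 32/3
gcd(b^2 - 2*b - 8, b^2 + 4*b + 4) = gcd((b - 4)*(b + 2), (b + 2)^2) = b + 2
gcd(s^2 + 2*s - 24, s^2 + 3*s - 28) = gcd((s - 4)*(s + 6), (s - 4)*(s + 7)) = s - 4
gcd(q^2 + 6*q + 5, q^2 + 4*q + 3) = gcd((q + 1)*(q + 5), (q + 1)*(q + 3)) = q + 1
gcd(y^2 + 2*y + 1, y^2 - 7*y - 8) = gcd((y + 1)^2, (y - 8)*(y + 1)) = y + 1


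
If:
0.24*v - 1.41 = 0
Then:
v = 5.88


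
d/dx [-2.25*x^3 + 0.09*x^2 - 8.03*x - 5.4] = -6.75*x^2 + 0.18*x - 8.03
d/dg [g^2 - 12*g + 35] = 2*g - 12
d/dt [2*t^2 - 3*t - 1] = 4*t - 3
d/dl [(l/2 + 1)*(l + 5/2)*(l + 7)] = 3*l^2/2 + 23*l/2 + 73/4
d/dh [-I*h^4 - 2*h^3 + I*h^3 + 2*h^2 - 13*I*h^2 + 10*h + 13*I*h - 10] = -4*I*h^3 + h^2*(-6 + 3*I) + h*(4 - 26*I) + 10 + 13*I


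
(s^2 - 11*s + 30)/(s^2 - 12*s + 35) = (s - 6)/(s - 7)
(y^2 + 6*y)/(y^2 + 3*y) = (y + 6)/(y + 3)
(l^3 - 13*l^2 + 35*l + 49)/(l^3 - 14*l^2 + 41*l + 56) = (l - 7)/(l - 8)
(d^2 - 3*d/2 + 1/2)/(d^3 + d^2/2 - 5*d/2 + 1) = 1/(d + 2)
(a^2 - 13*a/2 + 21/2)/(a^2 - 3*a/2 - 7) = (a - 3)/(a + 2)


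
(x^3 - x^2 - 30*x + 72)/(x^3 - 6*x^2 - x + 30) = (x^2 + 2*x - 24)/(x^2 - 3*x - 10)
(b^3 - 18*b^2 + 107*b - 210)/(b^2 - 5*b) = b - 13 + 42/b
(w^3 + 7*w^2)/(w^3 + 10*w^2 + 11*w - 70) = w^2/(w^2 + 3*w - 10)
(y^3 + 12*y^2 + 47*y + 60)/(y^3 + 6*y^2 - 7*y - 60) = (y + 3)/(y - 3)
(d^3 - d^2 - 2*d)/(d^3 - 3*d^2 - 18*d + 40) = d*(d + 1)/(d^2 - d - 20)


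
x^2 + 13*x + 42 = (x + 6)*(x + 7)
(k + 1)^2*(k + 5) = k^3 + 7*k^2 + 11*k + 5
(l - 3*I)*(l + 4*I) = l^2 + I*l + 12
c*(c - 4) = c^2 - 4*c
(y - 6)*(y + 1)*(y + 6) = y^3 + y^2 - 36*y - 36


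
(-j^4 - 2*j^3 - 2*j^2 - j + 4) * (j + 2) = -j^5 - 4*j^4 - 6*j^3 - 5*j^2 + 2*j + 8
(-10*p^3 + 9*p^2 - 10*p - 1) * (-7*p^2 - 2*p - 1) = 70*p^5 - 43*p^4 + 62*p^3 + 18*p^2 + 12*p + 1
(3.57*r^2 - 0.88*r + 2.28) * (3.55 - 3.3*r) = -11.781*r^3 + 15.5775*r^2 - 10.648*r + 8.094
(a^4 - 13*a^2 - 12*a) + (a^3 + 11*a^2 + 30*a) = a^4 + a^3 - 2*a^2 + 18*a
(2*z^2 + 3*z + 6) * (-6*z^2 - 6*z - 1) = -12*z^4 - 30*z^3 - 56*z^2 - 39*z - 6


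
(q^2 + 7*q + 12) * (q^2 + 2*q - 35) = q^4 + 9*q^3 - 9*q^2 - 221*q - 420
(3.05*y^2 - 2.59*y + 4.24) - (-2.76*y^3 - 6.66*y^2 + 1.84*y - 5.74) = 2.76*y^3 + 9.71*y^2 - 4.43*y + 9.98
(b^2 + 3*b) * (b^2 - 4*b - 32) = b^4 - b^3 - 44*b^2 - 96*b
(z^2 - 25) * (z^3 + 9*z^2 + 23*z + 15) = z^5 + 9*z^4 - 2*z^3 - 210*z^2 - 575*z - 375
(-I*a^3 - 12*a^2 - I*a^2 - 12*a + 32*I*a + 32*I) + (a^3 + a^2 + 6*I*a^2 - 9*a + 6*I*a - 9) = a^3 - I*a^3 - 11*a^2 + 5*I*a^2 - 21*a + 38*I*a - 9 + 32*I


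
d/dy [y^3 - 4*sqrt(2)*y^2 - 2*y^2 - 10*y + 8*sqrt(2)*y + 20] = 3*y^2 - 8*sqrt(2)*y - 4*y - 10 + 8*sqrt(2)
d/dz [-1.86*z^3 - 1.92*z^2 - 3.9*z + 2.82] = -5.58*z^2 - 3.84*z - 3.9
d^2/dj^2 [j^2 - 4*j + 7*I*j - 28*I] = 2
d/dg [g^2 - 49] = 2*g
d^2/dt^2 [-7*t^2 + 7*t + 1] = -14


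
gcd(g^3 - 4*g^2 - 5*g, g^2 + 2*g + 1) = g + 1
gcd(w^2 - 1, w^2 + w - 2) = w - 1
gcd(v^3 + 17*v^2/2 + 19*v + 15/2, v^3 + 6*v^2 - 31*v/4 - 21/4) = v + 1/2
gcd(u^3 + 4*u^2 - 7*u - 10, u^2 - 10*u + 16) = u - 2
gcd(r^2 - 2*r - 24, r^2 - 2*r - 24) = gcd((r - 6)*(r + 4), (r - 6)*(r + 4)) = r^2 - 2*r - 24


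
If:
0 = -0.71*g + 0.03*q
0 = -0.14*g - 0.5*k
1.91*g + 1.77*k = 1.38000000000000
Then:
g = 0.98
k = -0.27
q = 23.09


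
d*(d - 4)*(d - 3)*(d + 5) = d^4 - 2*d^3 - 23*d^2 + 60*d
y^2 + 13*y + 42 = (y + 6)*(y + 7)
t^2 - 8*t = t*(t - 8)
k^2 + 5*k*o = k*(k + 5*o)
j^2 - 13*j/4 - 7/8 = (j - 7/2)*(j + 1/4)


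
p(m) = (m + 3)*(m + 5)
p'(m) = 2*m + 8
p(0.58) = 19.98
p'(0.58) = 9.16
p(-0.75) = 9.56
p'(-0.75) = 6.50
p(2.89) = 46.47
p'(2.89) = 13.78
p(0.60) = 20.16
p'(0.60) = 9.20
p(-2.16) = 2.39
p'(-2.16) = 3.68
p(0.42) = 18.54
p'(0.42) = 8.84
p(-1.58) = 4.86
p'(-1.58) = 4.84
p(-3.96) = -1.00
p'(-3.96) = 0.08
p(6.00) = 99.00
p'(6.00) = 20.00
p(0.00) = 15.00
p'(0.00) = 8.00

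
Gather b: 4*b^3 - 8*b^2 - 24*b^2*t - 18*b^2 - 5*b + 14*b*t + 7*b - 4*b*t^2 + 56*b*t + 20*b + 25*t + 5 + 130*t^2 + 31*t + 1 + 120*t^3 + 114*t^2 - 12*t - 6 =4*b^3 + b^2*(-24*t - 26) + b*(-4*t^2 + 70*t + 22) + 120*t^3 + 244*t^2 + 44*t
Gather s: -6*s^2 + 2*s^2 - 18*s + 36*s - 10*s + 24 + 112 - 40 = -4*s^2 + 8*s + 96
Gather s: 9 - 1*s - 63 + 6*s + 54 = 5*s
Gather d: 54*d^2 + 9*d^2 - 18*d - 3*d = 63*d^2 - 21*d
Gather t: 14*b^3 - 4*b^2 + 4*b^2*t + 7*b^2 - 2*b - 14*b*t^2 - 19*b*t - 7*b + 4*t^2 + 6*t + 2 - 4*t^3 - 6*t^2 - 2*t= 14*b^3 + 3*b^2 - 9*b - 4*t^3 + t^2*(-14*b - 2) + t*(4*b^2 - 19*b + 4) + 2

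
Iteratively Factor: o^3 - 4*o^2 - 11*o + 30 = (o + 3)*(o^2 - 7*o + 10) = (o - 5)*(o + 3)*(o - 2)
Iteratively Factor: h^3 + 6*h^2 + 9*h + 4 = (h + 1)*(h^2 + 5*h + 4) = (h + 1)^2*(h + 4)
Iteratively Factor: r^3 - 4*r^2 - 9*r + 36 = (r + 3)*(r^2 - 7*r + 12) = (r - 4)*(r + 3)*(r - 3)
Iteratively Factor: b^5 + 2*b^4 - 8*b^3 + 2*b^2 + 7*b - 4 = (b + 4)*(b^4 - 2*b^3 + 2*b - 1) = (b + 1)*(b + 4)*(b^3 - 3*b^2 + 3*b - 1) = (b - 1)*(b + 1)*(b + 4)*(b^2 - 2*b + 1) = (b - 1)^2*(b + 1)*(b + 4)*(b - 1)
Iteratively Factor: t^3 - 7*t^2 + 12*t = (t - 4)*(t^2 - 3*t) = t*(t - 4)*(t - 3)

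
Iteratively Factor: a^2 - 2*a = (a - 2)*(a)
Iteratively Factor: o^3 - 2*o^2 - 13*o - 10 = (o + 1)*(o^2 - 3*o - 10) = (o - 5)*(o + 1)*(o + 2)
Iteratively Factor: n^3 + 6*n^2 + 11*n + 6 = (n + 1)*(n^2 + 5*n + 6) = (n + 1)*(n + 3)*(n + 2)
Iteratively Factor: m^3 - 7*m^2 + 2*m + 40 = (m - 5)*(m^2 - 2*m - 8) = (m - 5)*(m - 4)*(m + 2)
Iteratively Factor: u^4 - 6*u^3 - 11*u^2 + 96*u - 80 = (u - 1)*(u^3 - 5*u^2 - 16*u + 80) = (u - 4)*(u - 1)*(u^2 - u - 20) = (u - 4)*(u - 1)*(u + 4)*(u - 5)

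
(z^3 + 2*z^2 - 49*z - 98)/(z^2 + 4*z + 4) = (z^2 - 49)/(z + 2)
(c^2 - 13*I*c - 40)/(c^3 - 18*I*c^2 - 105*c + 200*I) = 1/(c - 5*I)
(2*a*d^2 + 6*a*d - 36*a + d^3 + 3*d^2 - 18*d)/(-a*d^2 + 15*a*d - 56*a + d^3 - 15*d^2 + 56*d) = (-2*a*d^2 - 6*a*d + 36*a - d^3 - 3*d^2 + 18*d)/(a*d^2 - 15*a*d + 56*a - d^3 + 15*d^2 - 56*d)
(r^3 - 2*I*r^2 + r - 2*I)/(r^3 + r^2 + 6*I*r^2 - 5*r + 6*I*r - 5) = (r^2 - 3*I*r - 2)/(r^2 + r*(1 + 5*I) + 5*I)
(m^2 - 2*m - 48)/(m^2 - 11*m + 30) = (m^2 - 2*m - 48)/(m^2 - 11*m + 30)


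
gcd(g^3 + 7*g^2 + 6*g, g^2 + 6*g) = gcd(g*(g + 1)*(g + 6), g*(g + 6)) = g^2 + 6*g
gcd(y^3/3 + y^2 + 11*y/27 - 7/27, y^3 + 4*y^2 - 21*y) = 1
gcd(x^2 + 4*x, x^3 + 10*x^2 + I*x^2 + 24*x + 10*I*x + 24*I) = x + 4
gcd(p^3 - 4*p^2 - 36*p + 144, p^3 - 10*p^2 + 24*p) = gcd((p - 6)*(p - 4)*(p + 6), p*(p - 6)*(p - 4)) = p^2 - 10*p + 24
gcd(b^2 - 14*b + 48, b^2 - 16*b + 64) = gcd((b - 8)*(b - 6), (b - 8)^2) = b - 8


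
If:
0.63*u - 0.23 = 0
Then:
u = 0.37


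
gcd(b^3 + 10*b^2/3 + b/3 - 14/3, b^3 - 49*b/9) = b + 7/3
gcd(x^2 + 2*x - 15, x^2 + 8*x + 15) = x + 5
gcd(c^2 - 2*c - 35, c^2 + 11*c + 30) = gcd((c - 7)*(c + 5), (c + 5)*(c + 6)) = c + 5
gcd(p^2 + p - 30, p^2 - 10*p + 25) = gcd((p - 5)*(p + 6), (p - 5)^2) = p - 5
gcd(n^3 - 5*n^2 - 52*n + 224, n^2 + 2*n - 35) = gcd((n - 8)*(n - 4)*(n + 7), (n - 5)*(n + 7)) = n + 7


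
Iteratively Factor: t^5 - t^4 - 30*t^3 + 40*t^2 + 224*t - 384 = (t + 4)*(t^4 - 5*t^3 - 10*t^2 + 80*t - 96) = (t - 4)*(t + 4)*(t^3 - t^2 - 14*t + 24) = (t - 4)*(t - 2)*(t + 4)*(t^2 + t - 12) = (t - 4)*(t - 2)*(t + 4)^2*(t - 3)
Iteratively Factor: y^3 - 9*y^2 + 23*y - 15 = (y - 3)*(y^2 - 6*y + 5) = (y - 5)*(y - 3)*(y - 1)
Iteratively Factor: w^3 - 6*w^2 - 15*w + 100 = (w + 4)*(w^2 - 10*w + 25) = (w - 5)*(w + 4)*(w - 5)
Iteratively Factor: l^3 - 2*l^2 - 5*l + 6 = (l - 1)*(l^2 - l - 6) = (l - 3)*(l - 1)*(l + 2)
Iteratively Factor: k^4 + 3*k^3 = (k)*(k^3 + 3*k^2) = k^2*(k^2 + 3*k) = k^3*(k + 3)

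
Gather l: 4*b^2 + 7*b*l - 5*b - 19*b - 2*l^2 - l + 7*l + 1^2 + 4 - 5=4*b^2 - 24*b - 2*l^2 + l*(7*b + 6)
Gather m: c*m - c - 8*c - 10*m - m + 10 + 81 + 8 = -9*c + m*(c - 11) + 99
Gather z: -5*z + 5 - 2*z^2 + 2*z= -2*z^2 - 3*z + 5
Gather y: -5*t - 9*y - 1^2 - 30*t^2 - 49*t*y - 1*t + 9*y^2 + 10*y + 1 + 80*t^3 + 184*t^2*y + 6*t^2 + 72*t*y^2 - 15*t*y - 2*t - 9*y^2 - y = 80*t^3 - 24*t^2 + 72*t*y^2 - 8*t + y*(184*t^2 - 64*t)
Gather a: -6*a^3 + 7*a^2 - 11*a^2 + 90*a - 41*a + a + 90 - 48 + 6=-6*a^3 - 4*a^2 + 50*a + 48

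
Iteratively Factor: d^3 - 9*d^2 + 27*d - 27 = (d - 3)*(d^2 - 6*d + 9) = (d - 3)^2*(d - 3)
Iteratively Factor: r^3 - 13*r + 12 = (r + 4)*(r^2 - 4*r + 3) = (r - 3)*(r + 4)*(r - 1)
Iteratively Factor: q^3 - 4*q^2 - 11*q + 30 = (q + 3)*(q^2 - 7*q + 10) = (q - 5)*(q + 3)*(q - 2)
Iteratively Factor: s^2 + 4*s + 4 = (s + 2)*(s + 2)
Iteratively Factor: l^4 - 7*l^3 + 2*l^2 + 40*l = (l)*(l^3 - 7*l^2 + 2*l + 40) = l*(l - 4)*(l^2 - 3*l - 10) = l*(l - 4)*(l + 2)*(l - 5)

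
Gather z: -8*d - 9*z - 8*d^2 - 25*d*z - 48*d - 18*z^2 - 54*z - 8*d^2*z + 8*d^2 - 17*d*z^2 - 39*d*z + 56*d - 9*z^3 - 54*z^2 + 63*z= -9*z^3 + z^2*(-17*d - 72) + z*(-8*d^2 - 64*d)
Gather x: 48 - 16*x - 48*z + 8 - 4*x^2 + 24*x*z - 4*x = -4*x^2 + x*(24*z - 20) - 48*z + 56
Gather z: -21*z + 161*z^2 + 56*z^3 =56*z^3 + 161*z^2 - 21*z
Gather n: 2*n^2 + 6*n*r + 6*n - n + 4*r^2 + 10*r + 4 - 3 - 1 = 2*n^2 + n*(6*r + 5) + 4*r^2 + 10*r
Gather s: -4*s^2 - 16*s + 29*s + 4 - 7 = -4*s^2 + 13*s - 3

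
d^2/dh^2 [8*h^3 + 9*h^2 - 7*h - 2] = 48*h + 18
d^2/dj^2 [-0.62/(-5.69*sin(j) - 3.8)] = (-20.073182*sin(j)^2 + 13.40564*sin(j) + 40.146364)/(5.69*sin(j) + 3.8)^3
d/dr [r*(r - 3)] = 2*r - 3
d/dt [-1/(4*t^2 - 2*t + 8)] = (4*t - 1)/(2*(2*t^2 - t + 4)^2)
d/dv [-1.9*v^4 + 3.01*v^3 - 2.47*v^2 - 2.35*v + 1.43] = -7.6*v^3 + 9.03*v^2 - 4.94*v - 2.35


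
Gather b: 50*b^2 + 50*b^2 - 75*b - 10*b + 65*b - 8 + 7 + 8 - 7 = 100*b^2 - 20*b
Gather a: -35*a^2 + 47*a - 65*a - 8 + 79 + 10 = -35*a^2 - 18*a + 81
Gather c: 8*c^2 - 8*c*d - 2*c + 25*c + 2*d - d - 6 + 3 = 8*c^2 + c*(23 - 8*d) + d - 3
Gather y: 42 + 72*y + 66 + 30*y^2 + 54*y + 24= 30*y^2 + 126*y + 132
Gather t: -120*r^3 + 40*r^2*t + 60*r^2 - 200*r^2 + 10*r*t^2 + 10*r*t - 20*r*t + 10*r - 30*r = -120*r^3 - 140*r^2 + 10*r*t^2 - 20*r + t*(40*r^2 - 10*r)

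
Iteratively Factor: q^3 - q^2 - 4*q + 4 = (q - 1)*(q^2 - 4) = (q - 1)*(q + 2)*(q - 2)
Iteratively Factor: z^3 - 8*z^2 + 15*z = (z - 5)*(z^2 - 3*z) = z*(z - 5)*(z - 3)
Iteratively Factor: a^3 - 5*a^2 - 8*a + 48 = (a + 3)*(a^2 - 8*a + 16) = (a - 4)*(a + 3)*(a - 4)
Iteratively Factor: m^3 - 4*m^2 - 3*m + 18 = (m + 2)*(m^2 - 6*m + 9) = (m - 3)*(m + 2)*(m - 3)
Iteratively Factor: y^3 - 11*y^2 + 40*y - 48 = (y - 3)*(y^2 - 8*y + 16) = (y - 4)*(y - 3)*(y - 4)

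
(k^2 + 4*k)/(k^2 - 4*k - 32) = k/(k - 8)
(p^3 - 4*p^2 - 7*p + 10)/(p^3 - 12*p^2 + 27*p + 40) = (p^2 + p - 2)/(p^2 - 7*p - 8)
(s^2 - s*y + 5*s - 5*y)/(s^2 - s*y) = (s + 5)/s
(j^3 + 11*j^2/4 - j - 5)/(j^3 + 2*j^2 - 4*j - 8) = (j - 5/4)/(j - 2)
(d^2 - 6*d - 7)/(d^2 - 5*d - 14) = (d + 1)/(d + 2)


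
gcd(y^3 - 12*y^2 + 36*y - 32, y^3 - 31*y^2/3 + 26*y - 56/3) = y - 2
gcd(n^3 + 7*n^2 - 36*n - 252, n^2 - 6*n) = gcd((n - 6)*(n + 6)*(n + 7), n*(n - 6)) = n - 6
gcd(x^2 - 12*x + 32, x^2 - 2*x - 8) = x - 4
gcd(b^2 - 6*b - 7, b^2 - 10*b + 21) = b - 7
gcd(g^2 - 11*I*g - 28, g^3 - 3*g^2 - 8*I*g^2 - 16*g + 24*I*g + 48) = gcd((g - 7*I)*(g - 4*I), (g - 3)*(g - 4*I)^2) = g - 4*I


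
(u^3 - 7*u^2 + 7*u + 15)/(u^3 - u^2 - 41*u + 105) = (u + 1)/(u + 7)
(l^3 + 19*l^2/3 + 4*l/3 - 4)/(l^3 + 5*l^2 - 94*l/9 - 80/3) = 3*(3*l^2 + l - 2)/(9*l^2 - 9*l - 40)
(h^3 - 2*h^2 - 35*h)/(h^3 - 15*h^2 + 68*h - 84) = h*(h + 5)/(h^2 - 8*h + 12)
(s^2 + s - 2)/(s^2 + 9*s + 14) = (s - 1)/(s + 7)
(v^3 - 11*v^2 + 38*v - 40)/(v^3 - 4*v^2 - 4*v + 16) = (v - 5)/(v + 2)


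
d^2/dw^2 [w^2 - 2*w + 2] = 2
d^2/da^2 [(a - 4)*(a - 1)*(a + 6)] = 6*a + 2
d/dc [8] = 0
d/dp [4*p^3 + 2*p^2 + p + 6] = 12*p^2 + 4*p + 1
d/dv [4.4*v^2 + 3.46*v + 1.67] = 8.8*v + 3.46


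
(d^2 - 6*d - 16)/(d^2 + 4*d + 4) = (d - 8)/(d + 2)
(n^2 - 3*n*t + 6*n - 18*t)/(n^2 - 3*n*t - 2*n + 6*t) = (n + 6)/(n - 2)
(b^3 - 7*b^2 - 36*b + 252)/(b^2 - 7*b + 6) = (b^2 - b - 42)/(b - 1)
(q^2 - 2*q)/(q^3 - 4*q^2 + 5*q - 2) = q/(q^2 - 2*q + 1)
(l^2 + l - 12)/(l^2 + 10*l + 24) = (l - 3)/(l + 6)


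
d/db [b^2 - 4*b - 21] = 2*b - 4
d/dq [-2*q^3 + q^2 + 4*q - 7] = -6*q^2 + 2*q + 4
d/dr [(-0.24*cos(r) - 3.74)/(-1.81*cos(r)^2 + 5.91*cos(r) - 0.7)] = (0.4344*cos(r)^2 + 13.5388*cos(r) - 22.2714)*sin(r)/(3.2761*cos(r)^4 - 21.3942*cos(r)^3 + 37.4621*cos(r)^2 - 8.274*cos(r) + 0.49)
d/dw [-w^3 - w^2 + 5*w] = -3*w^2 - 2*w + 5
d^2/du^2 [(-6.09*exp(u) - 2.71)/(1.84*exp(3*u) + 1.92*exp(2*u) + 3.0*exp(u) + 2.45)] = (-82.4732160000001*exp(6*u) - 147.11904*exp(5*u) + 6.70425599999999*exp(4*u) + 322.097784*exp(3*u) + 235.00548*exp(2*u) + 71.36286*exp(u) - 16.636725)*exp(u)/(6.229504*exp(9*u) + 19.501056*exp(8*u) + 50.819328*exp(7*u) + 95.552448*exp(6*u) + 134.78976*exp(5*u) + 160.07904*exp(4*u) + 144.8058*exp(3*u) + 100.7244*exp(2*u) + 54.0225*exp(u) + 14.706125)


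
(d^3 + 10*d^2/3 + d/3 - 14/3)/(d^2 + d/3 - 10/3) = (3*d^2 + 4*d - 7)/(3*d - 5)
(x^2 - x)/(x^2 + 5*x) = (x - 1)/(x + 5)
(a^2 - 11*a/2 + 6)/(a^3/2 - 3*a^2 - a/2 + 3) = (2*a^2 - 11*a + 12)/(a^3 - 6*a^2 - a + 6)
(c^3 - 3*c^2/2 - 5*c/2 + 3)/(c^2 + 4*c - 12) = (2*c^2 + c - 3)/(2*(c + 6))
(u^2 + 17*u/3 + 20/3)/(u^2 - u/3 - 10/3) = (u + 4)/(u - 2)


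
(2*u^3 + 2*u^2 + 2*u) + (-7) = 2*u^3 + 2*u^2 + 2*u - 7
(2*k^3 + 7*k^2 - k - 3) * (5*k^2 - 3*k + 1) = 10*k^5 + 29*k^4 - 24*k^3 - 5*k^2 + 8*k - 3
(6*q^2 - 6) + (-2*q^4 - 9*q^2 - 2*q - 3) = -2*q^4 - 3*q^2 - 2*q - 9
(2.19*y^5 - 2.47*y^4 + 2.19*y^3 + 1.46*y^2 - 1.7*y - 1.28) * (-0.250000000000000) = -0.5475*y^5 + 0.6175*y^4 - 0.5475*y^3 - 0.365*y^2 + 0.425*y + 0.32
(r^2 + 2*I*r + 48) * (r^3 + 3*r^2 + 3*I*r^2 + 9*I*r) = r^5 + 3*r^4 + 5*I*r^4 + 42*r^3 + 15*I*r^3 + 126*r^2 + 144*I*r^2 + 432*I*r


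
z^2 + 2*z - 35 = (z - 5)*(z + 7)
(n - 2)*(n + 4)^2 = n^3 + 6*n^2 - 32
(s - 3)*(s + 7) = s^2 + 4*s - 21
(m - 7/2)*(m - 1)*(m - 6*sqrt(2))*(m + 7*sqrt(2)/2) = m^4 - 9*m^3/2 - 5*sqrt(2)*m^3/2 - 77*m^2/2 + 45*sqrt(2)*m^2/4 - 35*sqrt(2)*m/4 + 189*m - 147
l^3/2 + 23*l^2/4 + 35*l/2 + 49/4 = (l/2 + 1/2)*(l + 7/2)*(l + 7)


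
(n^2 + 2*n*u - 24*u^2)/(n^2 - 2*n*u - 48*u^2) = (-n + 4*u)/(-n + 8*u)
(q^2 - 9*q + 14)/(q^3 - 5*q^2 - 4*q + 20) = (q - 7)/(q^2 - 3*q - 10)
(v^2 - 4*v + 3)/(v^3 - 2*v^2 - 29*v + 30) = (v - 3)/(v^2 - v - 30)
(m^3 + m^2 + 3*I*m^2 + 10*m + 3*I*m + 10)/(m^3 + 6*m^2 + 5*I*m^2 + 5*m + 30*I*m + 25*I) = (m - 2*I)/(m + 5)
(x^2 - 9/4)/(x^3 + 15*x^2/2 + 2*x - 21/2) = (x - 3/2)/(x^2 + 6*x - 7)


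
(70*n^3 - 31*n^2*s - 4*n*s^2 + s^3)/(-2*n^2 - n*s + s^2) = (-35*n^2 - 2*n*s + s^2)/(n + s)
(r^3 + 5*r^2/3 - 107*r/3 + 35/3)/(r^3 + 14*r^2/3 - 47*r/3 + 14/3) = (r - 5)/(r - 2)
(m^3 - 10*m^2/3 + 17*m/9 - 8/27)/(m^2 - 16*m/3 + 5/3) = (m^2 - 3*m + 8/9)/(m - 5)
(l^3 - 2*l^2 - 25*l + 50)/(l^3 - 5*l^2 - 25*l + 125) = (l - 2)/(l - 5)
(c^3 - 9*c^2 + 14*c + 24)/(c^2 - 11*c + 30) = (c^2 - 3*c - 4)/(c - 5)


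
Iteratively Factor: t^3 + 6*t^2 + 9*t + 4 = (t + 1)*(t^2 + 5*t + 4) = (t + 1)*(t + 4)*(t + 1)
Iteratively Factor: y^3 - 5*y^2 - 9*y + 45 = (y - 3)*(y^2 - 2*y - 15) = (y - 5)*(y - 3)*(y + 3)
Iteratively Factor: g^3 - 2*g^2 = (g)*(g^2 - 2*g) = g*(g - 2)*(g)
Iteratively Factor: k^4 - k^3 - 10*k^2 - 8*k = (k + 1)*(k^3 - 2*k^2 - 8*k) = (k + 1)*(k + 2)*(k^2 - 4*k) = (k - 4)*(k + 1)*(k + 2)*(k)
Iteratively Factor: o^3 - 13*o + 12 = (o + 4)*(o^2 - 4*o + 3) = (o - 1)*(o + 4)*(o - 3)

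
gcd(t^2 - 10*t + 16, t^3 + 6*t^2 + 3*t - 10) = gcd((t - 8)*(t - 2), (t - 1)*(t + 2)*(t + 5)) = 1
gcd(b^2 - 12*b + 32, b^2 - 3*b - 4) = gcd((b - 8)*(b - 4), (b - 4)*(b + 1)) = b - 4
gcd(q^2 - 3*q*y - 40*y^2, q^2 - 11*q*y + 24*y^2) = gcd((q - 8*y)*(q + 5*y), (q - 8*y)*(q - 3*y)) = -q + 8*y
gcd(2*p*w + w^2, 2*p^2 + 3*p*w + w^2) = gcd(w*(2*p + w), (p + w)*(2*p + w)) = 2*p + w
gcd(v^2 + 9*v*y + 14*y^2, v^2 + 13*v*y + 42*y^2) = v + 7*y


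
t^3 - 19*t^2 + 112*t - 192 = (t - 8)^2*(t - 3)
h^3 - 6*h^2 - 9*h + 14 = (h - 7)*(h - 1)*(h + 2)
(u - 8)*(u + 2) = u^2 - 6*u - 16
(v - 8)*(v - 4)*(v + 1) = v^3 - 11*v^2 + 20*v + 32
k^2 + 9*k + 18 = (k + 3)*(k + 6)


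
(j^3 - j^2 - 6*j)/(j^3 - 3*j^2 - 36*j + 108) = j*(j + 2)/(j^2 - 36)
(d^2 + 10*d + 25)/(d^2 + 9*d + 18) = (d^2 + 10*d + 25)/(d^2 + 9*d + 18)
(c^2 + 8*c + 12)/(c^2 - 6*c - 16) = (c + 6)/(c - 8)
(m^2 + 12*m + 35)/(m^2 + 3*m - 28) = (m + 5)/(m - 4)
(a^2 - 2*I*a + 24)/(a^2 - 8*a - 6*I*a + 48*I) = (a + 4*I)/(a - 8)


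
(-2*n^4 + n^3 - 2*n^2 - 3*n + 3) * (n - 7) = -2*n^5 + 15*n^4 - 9*n^3 + 11*n^2 + 24*n - 21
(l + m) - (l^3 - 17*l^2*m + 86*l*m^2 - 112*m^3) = -l^3 + 17*l^2*m - 86*l*m^2 + l + 112*m^3 + m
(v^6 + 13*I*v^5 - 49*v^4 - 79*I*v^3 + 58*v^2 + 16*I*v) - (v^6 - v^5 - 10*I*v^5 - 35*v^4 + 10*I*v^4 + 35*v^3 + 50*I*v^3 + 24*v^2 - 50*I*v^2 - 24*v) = v^5 + 23*I*v^5 - 14*v^4 - 10*I*v^4 - 35*v^3 - 129*I*v^3 + 34*v^2 + 50*I*v^2 + 24*v + 16*I*v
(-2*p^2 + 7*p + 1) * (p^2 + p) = -2*p^4 + 5*p^3 + 8*p^2 + p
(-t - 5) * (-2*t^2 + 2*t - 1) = 2*t^3 + 8*t^2 - 9*t + 5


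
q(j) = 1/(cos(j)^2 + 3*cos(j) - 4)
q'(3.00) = 0.00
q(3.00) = -0.17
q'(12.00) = -4.40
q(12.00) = -1.32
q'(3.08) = 0.00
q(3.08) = -0.17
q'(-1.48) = -0.23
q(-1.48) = -0.27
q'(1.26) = 0.38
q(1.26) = -0.33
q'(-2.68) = -0.02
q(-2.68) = -0.17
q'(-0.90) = -1.09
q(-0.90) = -0.57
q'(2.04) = 0.07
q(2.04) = -0.19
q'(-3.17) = 0.00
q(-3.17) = -0.17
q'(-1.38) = -0.29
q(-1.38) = -0.29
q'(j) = (2*sin(j)*cos(j) + 3*sin(j))/(cos(j)^2 + 3*cos(j) - 4)^2 = (2*cos(j) + 3)*sin(j)/(cos(j)^2 + 3*cos(j) - 4)^2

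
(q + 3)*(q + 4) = q^2 + 7*q + 12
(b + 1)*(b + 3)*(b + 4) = b^3 + 8*b^2 + 19*b + 12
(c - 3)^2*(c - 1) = c^3 - 7*c^2 + 15*c - 9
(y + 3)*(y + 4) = y^2 + 7*y + 12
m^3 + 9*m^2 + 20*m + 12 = (m + 1)*(m + 2)*(m + 6)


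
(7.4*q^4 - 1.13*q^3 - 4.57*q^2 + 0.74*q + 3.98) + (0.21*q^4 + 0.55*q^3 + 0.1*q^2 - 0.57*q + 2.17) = 7.61*q^4 - 0.58*q^3 - 4.47*q^2 + 0.17*q + 6.15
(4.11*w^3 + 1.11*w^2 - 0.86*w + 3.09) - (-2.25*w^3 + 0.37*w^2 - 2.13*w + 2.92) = 6.36*w^3 + 0.74*w^2 + 1.27*w + 0.17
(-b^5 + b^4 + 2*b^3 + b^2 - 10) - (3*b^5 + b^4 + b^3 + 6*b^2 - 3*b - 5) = -4*b^5 + b^3 - 5*b^2 + 3*b - 5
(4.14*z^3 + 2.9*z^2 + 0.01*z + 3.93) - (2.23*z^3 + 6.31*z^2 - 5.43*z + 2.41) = 1.91*z^3 - 3.41*z^2 + 5.44*z + 1.52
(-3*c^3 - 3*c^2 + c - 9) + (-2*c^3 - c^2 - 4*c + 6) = -5*c^3 - 4*c^2 - 3*c - 3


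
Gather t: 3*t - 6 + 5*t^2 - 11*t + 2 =5*t^2 - 8*t - 4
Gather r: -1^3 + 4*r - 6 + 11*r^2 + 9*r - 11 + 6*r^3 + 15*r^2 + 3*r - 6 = 6*r^3 + 26*r^2 + 16*r - 24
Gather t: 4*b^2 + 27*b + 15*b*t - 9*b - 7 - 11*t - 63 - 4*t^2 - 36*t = 4*b^2 + 18*b - 4*t^2 + t*(15*b - 47) - 70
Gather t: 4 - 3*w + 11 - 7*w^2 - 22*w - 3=-7*w^2 - 25*w + 12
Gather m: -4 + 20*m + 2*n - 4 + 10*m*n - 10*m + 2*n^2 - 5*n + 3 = m*(10*n + 10) + 2*n^2 - 3*n - 5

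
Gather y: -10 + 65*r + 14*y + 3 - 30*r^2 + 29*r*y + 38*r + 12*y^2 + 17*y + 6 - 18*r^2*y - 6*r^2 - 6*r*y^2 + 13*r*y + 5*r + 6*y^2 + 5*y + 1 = -36*r^2 + 108*r + y^2*(18 - 6*r) + y*(-18*r^2 + 42*r + 36)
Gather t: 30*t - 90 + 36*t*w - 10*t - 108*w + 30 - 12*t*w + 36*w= t*(24*w + 20) - 72*w - 60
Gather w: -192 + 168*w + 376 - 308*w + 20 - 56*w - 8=196 - 196*w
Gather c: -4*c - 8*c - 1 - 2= -12*c - 3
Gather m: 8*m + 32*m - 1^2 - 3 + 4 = 40*m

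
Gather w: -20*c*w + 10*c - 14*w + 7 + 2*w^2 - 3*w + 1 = 10*c + 2*w^2 + w*(-20*c - 17) + 8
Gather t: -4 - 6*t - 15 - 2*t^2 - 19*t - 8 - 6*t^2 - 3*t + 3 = -8*t^2 - 28*t - 24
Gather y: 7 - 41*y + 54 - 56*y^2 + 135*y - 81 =-56*y^2 + 94*y - 20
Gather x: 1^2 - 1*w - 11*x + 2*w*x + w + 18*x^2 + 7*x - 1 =18*x^2 + x*(2*w - 4)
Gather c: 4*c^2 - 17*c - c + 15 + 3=4*c^2 - 18*c + 18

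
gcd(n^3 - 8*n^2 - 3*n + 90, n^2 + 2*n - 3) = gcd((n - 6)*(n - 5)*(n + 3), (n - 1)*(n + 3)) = n + 3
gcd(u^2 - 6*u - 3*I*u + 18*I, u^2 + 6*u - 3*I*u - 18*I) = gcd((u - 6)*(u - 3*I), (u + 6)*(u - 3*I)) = u - 3*I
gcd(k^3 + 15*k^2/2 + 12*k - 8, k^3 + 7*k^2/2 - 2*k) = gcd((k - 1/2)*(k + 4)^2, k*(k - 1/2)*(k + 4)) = k^2 + 7*k/2 - 2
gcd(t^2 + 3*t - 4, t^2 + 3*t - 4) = t^2 + 3*t - 4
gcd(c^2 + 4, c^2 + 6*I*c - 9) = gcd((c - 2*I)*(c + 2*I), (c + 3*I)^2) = 1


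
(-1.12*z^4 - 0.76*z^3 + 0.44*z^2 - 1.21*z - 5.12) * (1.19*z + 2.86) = -1.3328*z^5 - 4.1076*z^4 - 1.65*z^3 - 0.1815*z^2 - 9.5534*z - 14.6432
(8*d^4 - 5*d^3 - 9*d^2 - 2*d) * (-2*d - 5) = -16*d^5 - 30*d^4 + 43*d^3 + 49*d^2 + 10*d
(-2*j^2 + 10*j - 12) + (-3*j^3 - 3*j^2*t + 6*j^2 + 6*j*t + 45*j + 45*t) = -3*j^3 - 3*j^2*t + 4*j^2 + 6*j*t + 55*j + 45*t - 12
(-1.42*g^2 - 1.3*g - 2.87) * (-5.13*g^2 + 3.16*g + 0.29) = 7.2846*g^4 + 2.1818*g^3 + 10.2033*g^2 - 9.4462*g - 0.8323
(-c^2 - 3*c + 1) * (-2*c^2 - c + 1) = 2*c^4 + 7*c^3 - 4*c + 1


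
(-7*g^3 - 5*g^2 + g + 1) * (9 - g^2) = 7*g^5 + 5*g^4 - 64*g^3 - 46*g^2 + 9*g + 9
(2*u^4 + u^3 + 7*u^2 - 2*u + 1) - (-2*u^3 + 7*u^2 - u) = 2*u^4 + 3*u^3 - u + 1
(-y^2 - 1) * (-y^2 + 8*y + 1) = y^4 - 8*y^3 - 8*y - 1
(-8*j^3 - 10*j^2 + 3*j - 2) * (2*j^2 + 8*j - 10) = -16*j^5 - 84*j^4 + 6*j^3 + 120*j^2 - 46*j + 20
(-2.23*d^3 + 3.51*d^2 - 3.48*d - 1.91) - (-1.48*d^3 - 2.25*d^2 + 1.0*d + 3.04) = -0.75*d^3 + 5.76*d^2 - 4.48*d - 4.95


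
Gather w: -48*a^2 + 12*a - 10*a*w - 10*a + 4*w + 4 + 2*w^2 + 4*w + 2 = -48*a^2 + 2*a + 2*w^2 + w*(8 - 10*a) + 6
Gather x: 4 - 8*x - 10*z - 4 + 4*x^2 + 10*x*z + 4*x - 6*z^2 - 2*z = 4*x^2 + x*(10*z - 4) - 6*z^2 - 12*z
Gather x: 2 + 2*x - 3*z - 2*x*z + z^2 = x*(2 - 2*z) + z^2 - 3*z + 2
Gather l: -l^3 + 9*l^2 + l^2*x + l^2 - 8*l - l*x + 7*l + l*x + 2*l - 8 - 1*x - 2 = -l^3 + l^2*(x + 10) + l - x - 10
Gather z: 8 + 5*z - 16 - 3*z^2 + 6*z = -3*z^2 + 11*z - 8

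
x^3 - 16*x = x*(x - 4)*(x + 4)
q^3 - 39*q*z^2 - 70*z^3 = (q - 7*z)*(q + 2*z)*(q + 5*z)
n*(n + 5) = n^2 + 5*n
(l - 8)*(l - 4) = l^2 - 12*l + 32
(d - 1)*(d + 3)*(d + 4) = d^3 + 6*d^2 + 5*d - 12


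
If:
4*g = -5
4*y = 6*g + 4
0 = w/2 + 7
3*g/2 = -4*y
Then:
No Solution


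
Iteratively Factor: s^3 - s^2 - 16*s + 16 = (s - 1)*(s^2 - 16) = (s - 4)*(s - 1)*(s + 4)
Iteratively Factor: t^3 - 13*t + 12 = (t + 4)*(t^2 - 4*t + 3) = (t - 3)*(t + 4)*(t - 1)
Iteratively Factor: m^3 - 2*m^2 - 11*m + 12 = (m + 3)*(m^2 - 5*m + 4) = (m - 1)*(m + 3)*(m - 4)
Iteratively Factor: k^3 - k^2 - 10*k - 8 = (k + 2)*(k^2 - 3*k - 4) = (k + 1)*(k + 2)*(k - 4)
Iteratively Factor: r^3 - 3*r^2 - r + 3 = (r + 1)*(r^2 - 4*r + 3) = (r - 1)*(r + 1)*(r - 3)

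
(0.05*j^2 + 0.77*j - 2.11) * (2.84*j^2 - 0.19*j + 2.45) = 0.142*j^4 + 2.1773*j^3 - 6.0162*j^2 + 2.2874*j - 5.1695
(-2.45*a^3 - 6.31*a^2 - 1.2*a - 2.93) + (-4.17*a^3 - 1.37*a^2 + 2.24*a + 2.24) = -6.62*a^3 - 7.68*a^2 + 1.04*a - 0.69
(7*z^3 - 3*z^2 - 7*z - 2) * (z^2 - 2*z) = 7*z^5 - 17*z^4 - z^3 + 12*z^2 + 4*z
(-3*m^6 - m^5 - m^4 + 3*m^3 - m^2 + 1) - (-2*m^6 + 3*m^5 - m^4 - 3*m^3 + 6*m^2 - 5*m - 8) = -m^6 - 4*m^5 + 6*m^3 - 7*m^2 + 5*m + 9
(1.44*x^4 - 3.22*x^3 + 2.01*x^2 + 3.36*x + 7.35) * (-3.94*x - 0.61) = -5.6736*x^5 + 11.8084*x^4 - 5.9552*x^3 - 14.4645*x^2 - 31.0086*x - 4.4835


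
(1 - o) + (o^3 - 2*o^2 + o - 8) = o^3 - 2*o^2 - 7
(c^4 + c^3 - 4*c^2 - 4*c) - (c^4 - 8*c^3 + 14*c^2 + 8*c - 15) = 9*c^3 - 18*c^2 - 12*c + 15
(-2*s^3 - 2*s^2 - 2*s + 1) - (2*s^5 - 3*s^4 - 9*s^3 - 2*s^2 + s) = -2*s^5 + 3*s^4 + 7*s^3 - 3*s + 1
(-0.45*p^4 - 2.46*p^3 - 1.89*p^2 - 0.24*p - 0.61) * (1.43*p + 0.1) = -0.6435*p^5 - 3.5628*p^4 - 2.9487*p^3 - 0.5322*p^2 - 0.8963*p - 0.061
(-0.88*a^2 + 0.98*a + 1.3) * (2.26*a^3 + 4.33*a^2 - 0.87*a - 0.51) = -1.9888*a^5 - 1.5956*a^4 + 7.947*a^3 + 5.2252*a^2 - 1.6308*a - 0.663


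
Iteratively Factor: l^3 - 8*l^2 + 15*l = (l)*(l^2 - 8*l + 15) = l*(l - 3)*(l - 5)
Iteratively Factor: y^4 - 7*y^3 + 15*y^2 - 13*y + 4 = (y - 1)*(y^3 - 6*y^2 + 9*y - 4) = (y - 4)*(y - 1)*(y^2 - 2*y + 1) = (y - 4)*(y - 1)^2*(y - 1)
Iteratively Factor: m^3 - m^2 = (m)*(m^2 - m) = m*(m - 1)*(m)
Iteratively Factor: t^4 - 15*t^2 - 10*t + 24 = (t - 1)*(t^3 + t^2 - 14*t - 24) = (t - 4)*(t - 1)*(t^2 + 5*t + 6) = (t - 4)*(t - 1)*(t + 3)*(t + 2)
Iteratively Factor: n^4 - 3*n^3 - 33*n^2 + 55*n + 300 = (n - 5)*(n^3 + 2*n^2 - 23*n - 60) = (n - 5)*(n + 4)*(n^2 - 2*n - 15) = (n - 5)^2*(n + 4)*(n + 3)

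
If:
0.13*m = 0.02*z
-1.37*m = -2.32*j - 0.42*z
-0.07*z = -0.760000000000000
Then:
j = -0.98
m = 1.67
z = 10.86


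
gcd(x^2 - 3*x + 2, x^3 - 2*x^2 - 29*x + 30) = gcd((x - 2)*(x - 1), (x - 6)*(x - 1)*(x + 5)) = x - 1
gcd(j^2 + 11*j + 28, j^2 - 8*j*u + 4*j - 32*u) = j + 4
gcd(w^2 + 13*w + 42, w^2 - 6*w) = 1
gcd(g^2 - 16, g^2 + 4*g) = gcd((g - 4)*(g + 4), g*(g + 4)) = g + 4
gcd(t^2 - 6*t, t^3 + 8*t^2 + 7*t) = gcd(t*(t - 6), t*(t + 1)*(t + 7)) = t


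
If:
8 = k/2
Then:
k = 16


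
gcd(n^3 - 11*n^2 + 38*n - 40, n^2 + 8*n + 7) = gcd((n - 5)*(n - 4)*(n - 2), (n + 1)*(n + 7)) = 1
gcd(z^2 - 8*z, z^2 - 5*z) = z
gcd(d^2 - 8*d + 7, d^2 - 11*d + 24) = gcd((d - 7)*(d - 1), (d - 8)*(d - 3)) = 1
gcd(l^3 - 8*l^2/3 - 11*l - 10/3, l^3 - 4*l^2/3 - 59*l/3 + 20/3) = l - 5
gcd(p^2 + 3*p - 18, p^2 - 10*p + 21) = p - 3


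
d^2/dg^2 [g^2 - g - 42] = 2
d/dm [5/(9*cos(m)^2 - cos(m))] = 5*(-sin(m)/cos(m)^2 + 18*tan(m))/(9*cos(m) - 1)^2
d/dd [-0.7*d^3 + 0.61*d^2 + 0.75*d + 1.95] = -2.1*d^2 + 1.22*d + 0.75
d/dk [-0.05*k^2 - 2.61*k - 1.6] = -0.1*k - 2.61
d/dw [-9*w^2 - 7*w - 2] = -18*w - 7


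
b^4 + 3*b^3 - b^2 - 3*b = b*(b - 1)*(b + 1)*(b + 3)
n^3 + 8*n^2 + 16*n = n*(n + 4)^2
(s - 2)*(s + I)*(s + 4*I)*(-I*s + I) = -I*s^4 + 5*s^3 + 3*I*s^3 - 15*s^2 + 2*I*s^2 + 10*s - 12*I*s + 8*I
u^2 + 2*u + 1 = (u + 1)^2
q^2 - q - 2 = (q - 2)*(q + 1)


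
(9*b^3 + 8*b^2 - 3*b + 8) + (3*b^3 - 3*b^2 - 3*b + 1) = 12*b^3 + 5*b^2 - 6*b + 9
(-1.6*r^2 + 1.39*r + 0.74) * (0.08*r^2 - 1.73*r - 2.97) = -0.128*r^4 + 2.8792*r^3 + 2.4065*r^2 - 5.4085*r - 2.1978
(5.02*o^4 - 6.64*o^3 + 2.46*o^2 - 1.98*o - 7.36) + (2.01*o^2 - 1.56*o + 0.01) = 5.02*o^4 - 6.64*o^3 + 4.47*o^2 - 3.54*o - 7.35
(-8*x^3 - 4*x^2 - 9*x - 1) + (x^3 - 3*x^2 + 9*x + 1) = -7*x^3 - 7*x^2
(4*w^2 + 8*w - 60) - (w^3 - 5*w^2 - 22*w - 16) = -w^3 + 9*w^2 + 30*w - 44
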